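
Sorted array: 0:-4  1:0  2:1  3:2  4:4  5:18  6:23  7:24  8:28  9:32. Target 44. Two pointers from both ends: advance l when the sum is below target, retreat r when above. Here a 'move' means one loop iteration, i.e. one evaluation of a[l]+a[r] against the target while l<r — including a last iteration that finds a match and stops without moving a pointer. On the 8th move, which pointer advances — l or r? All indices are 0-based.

l

l=0 r=9: -4+32=28 <44, l++
l=1 r=9: 0+32=32 <44, l++
l=2 r=9: 1+32=33 <44, l++
l=3 r=9: 2+32=34 <44, l++
l=4 r=9: 4+32=36 <44, l++
l=5 r=9: 18+32=50 >44, r--
l=5 r=8: 18+28=46 >44, r--
l=5 r=7: 18+24=42 <44, l++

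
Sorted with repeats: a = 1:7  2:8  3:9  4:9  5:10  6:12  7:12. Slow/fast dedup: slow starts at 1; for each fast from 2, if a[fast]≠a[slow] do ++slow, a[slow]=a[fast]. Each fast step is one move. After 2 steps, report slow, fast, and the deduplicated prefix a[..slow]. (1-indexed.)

slow=3, fast=4, prefix=[7, 8, 9]

(s=1,f=2) a[fast]=8≠a[slow]=7 write a[2]=8 → slow++,fast++
(s=2,f=3) a[fast]=9≠a[slow]=8 write a[3]=9 → slow++,fast++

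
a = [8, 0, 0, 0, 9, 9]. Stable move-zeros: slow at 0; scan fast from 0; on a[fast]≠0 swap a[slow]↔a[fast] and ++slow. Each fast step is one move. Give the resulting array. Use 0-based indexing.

[8, 9, 9, 0, 0, 0]

(s=0,f=0) a[fast]=8≠0 swap→a[0]=8 → slow++,fast++
(s=1,f=1) a[fast]=0 → fast++
(s=1,f=2) a[fast]=0 → fast++
(s=1,f=3) a[fast]=0 → fast++
(s=1,f=4) a[fast]=9≠0 swap→a[1]=9 → slow++,fast++
(s=2,f=5) a[fast]=9≠0 swap→a[2]=9 → slow++,fast++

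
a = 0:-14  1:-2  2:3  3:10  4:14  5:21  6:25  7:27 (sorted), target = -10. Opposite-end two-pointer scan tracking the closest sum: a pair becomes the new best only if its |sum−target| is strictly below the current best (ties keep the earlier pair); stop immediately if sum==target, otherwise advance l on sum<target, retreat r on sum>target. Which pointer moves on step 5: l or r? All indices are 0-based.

r

l=0 r=7: -14+27=13 d=23 *, r--
l=0 r=6: -14+25=11 d=21 *, r--
l=0 r=5: -14+21=7 d=17 *, r--
l=0 r=4: -14+14=0 d=10 *, r--
l=0 r=3: -14+10=-4 d=6 *, r--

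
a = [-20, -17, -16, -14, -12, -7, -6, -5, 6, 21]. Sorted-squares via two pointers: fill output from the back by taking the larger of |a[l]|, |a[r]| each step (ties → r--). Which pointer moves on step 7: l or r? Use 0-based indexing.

[0,9] |-20|<=|21| out[9]=441 → r--
[0,8] |-20|>|6| out[8]=400 → l++
[1,8] |-17|>|6| out[7]=289 → l++
[2,8] |-16|>|6| out[6]=256 → l++
[3,8] |-14|>|6| out[5]=196 → l++
[4,8] |-12|>|6| out[4]=144 → l++
[5,8] |-7|>|6| out[3]=49 → l++

l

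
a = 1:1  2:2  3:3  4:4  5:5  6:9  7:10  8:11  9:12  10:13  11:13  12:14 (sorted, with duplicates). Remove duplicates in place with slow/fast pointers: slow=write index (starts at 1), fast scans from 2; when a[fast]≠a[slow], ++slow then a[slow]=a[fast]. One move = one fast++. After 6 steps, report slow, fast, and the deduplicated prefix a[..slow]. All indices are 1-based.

slow=7, fast=8, prefix=[1, 2, 3, 4, 5, 9, 10]

(s=1,f=2) a[fast]=2≠a[slow]=1 write a[2]=2 → slow++,fast++
(s=2,f=3) a[fast]=3≠a[slow]=2 write a[3]=3 → slow++,fast++
(s=3,f=4) a[fast]=4≠a[slow]=3 write a[4]=4 → slow++,fast++
(s=4,f=5) a[fast]=5≠a[slow]=4 write a[5]=5 → slow++,fast++
(s=5,f=6) a[fast]=9≠a[slow]=5 write a[6]=9 → slow++,fast++
(s=6,f=7) a[fast]=10≠a[slow]=9 write a[7]=10 → slow++,fast++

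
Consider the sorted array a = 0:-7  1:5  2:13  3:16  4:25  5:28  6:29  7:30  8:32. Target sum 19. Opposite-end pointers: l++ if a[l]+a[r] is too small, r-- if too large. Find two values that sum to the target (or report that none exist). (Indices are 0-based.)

[0,8] -7+32=25 >19 → r--
[0,7] -7+30=23 >19 → r--
[0,6] -7+29=22 >19 → r--
[0,5] -7+28=21 >19 → r--
[0,4] -7+25=18 <19 → l++
[1,4] 5+25=30 >19 → r--
[1,3] 5+16=21 >19 → r--
[1,2] 5+13=18 <19 → l++

no pair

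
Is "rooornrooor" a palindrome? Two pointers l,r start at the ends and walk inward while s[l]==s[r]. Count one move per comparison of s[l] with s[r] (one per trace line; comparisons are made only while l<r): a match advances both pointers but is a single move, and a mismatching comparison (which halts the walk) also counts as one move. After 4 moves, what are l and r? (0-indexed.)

l=0 r=10: 'r'=='r', l++,r--
l=1 r=9: 'o'=='o', l++,r--
l=2 r=8: 'o'=='o', l++,r--
l=3 r=7: 'o'=='o', l++,r--

l=4, r=6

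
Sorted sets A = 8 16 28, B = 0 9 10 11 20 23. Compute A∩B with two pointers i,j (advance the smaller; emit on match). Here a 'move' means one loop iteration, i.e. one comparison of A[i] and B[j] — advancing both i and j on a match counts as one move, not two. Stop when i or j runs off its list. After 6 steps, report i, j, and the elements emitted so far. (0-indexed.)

[i=0,j=0] 8>0 → j++
[i=0,j=1] 8<9 → i++
[i=1,j=1] 16>9 → j++
[i=1,j=2] 16>10 → j++
[i=1,j=3] 16>11 → j++
[i=1,j=4] 16<20 → i++

i=2, j=4, emitted=[]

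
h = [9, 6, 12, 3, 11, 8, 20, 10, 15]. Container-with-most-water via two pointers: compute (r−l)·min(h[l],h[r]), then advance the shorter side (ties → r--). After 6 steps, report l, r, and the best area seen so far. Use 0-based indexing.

[0,8] min(9,15)*8=72 best=72 * → l++
[1,8] min(6,15)*7=42 best=72 → l++
[2,8] min(12,15)*6=72 best=72 → l++
[3,8] min(3,15)*5=15 best=72 → l++
[4,8] min(11,15)*4=44 best=72 → l++
[5,8] min(8,15)*3=24 best=72 → l++

l=6, r=8, best area=72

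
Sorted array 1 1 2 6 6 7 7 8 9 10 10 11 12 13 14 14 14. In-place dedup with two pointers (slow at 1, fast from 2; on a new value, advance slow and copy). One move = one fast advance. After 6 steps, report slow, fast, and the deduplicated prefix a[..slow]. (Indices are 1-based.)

slow=1 fast=2: a[fast]=1=a[slow] dup, fast++
slow=1 fast=3: a[fast]=2≠a[slow]=1 write a[2]=2, slow++,fast++
slow=2 fast=4: a[fast]=6≠a[slow]=2 write a[3]=6, slow++,fast++
slow=3 fast=5: a[fast]=6=a[slow] dup, fast++
slow=3 fast=6: a[fast]=7≠a[slow]=6 write a[4]=7, slow++,fast++
slow=4 fast=7: a[fast]=7=a[slow] dup, fast++

slow=4, fast=8, prefix=[1, 2, 6, 7]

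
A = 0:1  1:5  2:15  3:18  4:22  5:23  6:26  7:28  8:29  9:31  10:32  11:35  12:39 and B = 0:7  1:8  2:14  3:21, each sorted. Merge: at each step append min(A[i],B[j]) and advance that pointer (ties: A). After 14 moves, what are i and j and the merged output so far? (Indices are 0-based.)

i=10, j=4, merged so far=[1, 5, 7, 8, 14, 15, 18, 21, 22, 23, 26, 28, 29, 31]

i=0 j=0: A[i]=1<=B[j]=7 take 1, i++
i=1 j=0: A[i]=5<=B[j]=7 take 5, i++
i=2 j=0: A[i]=15>B[j]=7 take 7, j++
i=2 j=1: A[i]=15>B[j]=8 take 8, j++
i=2 j=2: A[i]=15>B[j]=14 take 14, j++
i=2 j=3: A[i]=15<=B[j]=21 take 15, i++
i=3 j=3: A[i]=18<=B[j]=21 take 18, i++
i=4 j=3: A[i]=22>B[j]=21 take 21, j++
i=4 j=4: B done, take A[i]=22, i++
i=5 j=4: B done, take A[i]=23, i++
i=6 j=4: B done, take A[i]=26, i++
i=7 j=4: B done, take A[i]=28, i++
i=8 j=4: B done, take A[i]=29, i++
i=9 j=4: B done, take A[i]=31, i++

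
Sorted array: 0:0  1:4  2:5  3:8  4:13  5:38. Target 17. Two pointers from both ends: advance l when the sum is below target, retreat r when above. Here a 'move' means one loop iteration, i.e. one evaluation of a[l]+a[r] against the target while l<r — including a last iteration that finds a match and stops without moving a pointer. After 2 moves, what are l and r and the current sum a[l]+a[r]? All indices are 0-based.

[0,5] 0+38=38 >17 → r--
[0,4] 0+13=13 <17 → l++

l=1, r=4, sum=17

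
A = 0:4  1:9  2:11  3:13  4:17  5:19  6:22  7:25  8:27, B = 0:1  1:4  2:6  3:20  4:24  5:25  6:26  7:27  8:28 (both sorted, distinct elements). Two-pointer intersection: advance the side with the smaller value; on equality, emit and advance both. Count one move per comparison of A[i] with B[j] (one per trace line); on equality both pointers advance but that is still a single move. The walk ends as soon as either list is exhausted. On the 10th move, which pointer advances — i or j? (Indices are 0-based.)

i

[i=0,j=0] 4>1 → j++
[i=0,j=1] 4==4 emit → i++,j++
[i=1,j=2] 9>6 → j++
[i=1,j=3] 9<20 → i++
[i=2,j=3] 11<20 → i++
[i=3,j=3] 13<20 → i++
[i=4,j=3] 17<20 → i++
[i=5,j=3] 19<20 → i++
[i=6,j=3] 22>20 → j++
[i=6,j=4] 22<24 → i++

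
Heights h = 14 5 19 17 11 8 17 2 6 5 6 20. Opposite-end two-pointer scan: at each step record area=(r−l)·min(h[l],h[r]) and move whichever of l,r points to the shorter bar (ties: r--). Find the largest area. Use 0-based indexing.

max area = 171

l=0 r=11: min(14,20)*11=154 best=154 *, l++
l=1 r=11: min(5,20)*10=50 best=154, l++
l=2 r=11: min(19,20)*9=171 best=171 *, l++
l=3 r=11: min(17,20)*8=136 best=171, l++
l=4 r=11: min(11,20)*7=77 best=171, l++
l=5 r=11: min(8,20)*6=48 best=171, l++
l=6 r=11: min(17,20)*5=85 best=171, l++
l=7 r=11: min(2,20)*4=8 best=171, l++
l=8 r=11: min(6,20)*3=18 best=171, l++
l=9 r=11: min(5,20)*2=10 best=171, l++
l=10 r=11: min(6,20)*1=6 best=171, l++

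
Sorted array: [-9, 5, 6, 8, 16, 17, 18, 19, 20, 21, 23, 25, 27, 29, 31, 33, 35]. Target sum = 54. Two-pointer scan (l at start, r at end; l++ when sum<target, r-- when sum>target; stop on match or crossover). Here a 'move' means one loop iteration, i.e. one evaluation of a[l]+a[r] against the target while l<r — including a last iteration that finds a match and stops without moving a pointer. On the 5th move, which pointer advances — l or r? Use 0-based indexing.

[0,16] -9+35=26 <54 → l++
[1,16] 5+35=40 <54 → l++
[2,16] 6+35=41 <54 → l++
[3,16] 8+35=43 <54 → l++
[4,16] 16+35=51 <54 → l++

l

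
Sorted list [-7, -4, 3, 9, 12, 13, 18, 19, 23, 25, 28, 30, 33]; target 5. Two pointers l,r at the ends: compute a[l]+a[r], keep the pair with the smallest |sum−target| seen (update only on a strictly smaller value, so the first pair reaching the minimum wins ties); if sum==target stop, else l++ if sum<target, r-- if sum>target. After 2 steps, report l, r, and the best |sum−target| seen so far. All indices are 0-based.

l=0, r=10, best |Δ|=18

[0,12] -7+33=26 d=21 * → r--
[0,11] -7+30=23 d=18 * → r--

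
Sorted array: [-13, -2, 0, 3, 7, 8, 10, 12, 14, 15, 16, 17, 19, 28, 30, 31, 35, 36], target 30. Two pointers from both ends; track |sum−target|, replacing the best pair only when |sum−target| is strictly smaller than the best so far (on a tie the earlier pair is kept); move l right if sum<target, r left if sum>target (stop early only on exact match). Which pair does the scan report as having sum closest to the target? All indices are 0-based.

pair (0, 30) with sum 30 (|Δ|=0)

[0,17] -13+36=23 d=7 * → l++
[1,17] -2+36=34 d=4 * → r--
[1,16] -2+35=33 d=3 * → r--
[1,15] -2+31=29 d=1 * → l++
[2,15] 0+31=31 d=1 → r--
[2,14] 0+30=30 d=0 * → stop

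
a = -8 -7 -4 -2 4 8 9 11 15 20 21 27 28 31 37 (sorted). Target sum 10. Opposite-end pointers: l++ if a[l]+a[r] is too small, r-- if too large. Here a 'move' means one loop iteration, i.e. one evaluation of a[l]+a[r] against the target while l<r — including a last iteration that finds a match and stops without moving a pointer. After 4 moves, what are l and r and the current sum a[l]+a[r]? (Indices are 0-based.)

l=0 r=14: -8+37=29 >10, r--
l=0 r=13: -8+31=23 >10, r--
l=0 r=12: -8+28=20 >10, r--
l=0 r=11: -8+27=19 >10, r--

l=0, r=10, sum=13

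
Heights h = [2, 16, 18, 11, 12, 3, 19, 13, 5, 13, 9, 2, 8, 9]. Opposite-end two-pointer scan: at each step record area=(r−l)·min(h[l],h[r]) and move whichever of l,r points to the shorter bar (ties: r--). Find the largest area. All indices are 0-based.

max area = 108

[0,13] min(2,9)*13=26 best=26 * → l++
[1,13] min(16,9)*12=108 best=108 * → r--
[1,12] min(16,8)*11=88 best=108 → r--
[1,11] min(16,2)*10=20 best=108 → r--
[1,10] min(16,9)*9=81 best=108 → r--
[1,9] min(16,13)*8=104 best=108 → r--
[1,8] min(16,5)*7=35 best=108 → r--
[1,7] min(16,13)*6=78 best=108 → r--
[1,6] min(16,19)*5=80 best=108 → l++
[2,6] min(18,19)*4=72 best=108 → l++
[3,6] min(11,19)*3=33 best=108 → l++
[4,6] min(12,19)*2=24 best=108 → l++
[5,6] min(3,19)*1=3 best=108 → l++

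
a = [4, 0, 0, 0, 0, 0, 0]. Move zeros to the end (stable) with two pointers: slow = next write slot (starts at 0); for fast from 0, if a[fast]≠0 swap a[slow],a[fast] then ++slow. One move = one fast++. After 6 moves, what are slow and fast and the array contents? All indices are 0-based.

slow=1, fast=6, a=[4, 0, 0, 0, 0, 0, 0]

slow=0 fast=0: a[fast]=4≠0 swap→a[0]=4, slow++,fast++
slow=1 fast=1: a[fast]=0, fast++
slow=1 fast=2: a[fast]=0, fast++
slow=1 fast=3: a[fast]=0, fast++
slow=1 fast=4: a[fast]=0, fast++
slow=1 fast=5: a[fast]=0, fast++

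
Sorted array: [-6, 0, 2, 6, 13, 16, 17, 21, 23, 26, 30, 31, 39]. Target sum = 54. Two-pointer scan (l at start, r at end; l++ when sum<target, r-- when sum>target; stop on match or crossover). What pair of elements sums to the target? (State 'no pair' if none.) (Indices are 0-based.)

[0,12] -6+39=33 <54 → l++
[1,12] 0+39=39 <54 → l++
[2,12] 2+39=41 <54 → l++
[3,12] 6+39=45 <54 → l++
[4,12] 13+39=52 <54 → l++
[5,12] 16+39=55 >54 → r--
[5,11] 16+31=47 <54 → l++
[6,11] 17+31=48 <54 → l++
[7,11] 21+31=52 <54 → l++
[8,11] 23+31=54 → found

(23, 31)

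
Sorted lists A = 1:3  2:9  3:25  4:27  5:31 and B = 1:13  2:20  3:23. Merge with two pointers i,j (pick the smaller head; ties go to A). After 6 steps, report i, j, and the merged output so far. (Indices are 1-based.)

i=1 j=1: A[i]=3<=B[j]=13 take 3, i++
i=2 j=1: A[i]=9<=B[j]=13 take 9, i++
i=3 j=1: A[i]=25>B[j]=13 take 13, j++
i=3 j=2: A[i]=25>B[j]=20 take 20, j++
i=3 j=3: A[i]=25>B[j]=23 take 23, j++
i=3 j=4: B done, take A[i]=25, i++

i=4, j=4, merged so far=[3, 9, 13, 20, 23, 25]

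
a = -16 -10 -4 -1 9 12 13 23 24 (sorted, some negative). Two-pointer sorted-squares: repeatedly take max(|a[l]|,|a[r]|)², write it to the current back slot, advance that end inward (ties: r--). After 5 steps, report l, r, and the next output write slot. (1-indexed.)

[1,9] |-16|<=|24| out[9]=576 → r--
[1,8] |-16|<=|23| out[8]=529 → r--
[1,7] |-16|>|13| out[7]=256 → l++
[2,7] |-10|<=|13| out[6]=169 → r--
[2,6] |-10|<=|12| out[5]=144 → r--

l=2, r=5, next write slot=4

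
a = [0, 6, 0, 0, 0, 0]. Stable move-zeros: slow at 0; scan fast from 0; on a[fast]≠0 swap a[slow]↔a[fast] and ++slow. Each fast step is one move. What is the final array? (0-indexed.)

(s=0,f=0) a[fast]=0 → fast++
(s=0,f=1) a[fast]=6≠0 swap→a[0]=6 → slow++,fast++
(s=1,f=2) a[fast]=0 → fast++
(s=1,f=3) a[fast]=0 → fast++
(s=1,f=4) a[fast]=0 → fast++
(s=1,f=5) a[fast]=0 → fast++

[6, 0, 0, 0, 0, 0]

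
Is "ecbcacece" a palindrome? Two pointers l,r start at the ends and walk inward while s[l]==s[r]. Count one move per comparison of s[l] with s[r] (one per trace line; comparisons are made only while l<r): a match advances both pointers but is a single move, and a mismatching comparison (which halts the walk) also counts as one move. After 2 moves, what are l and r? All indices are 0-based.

l=2, r=6

[0,8] 'e'=='e' → l++,r--
[1,7] 'c'=='c' → l++,r--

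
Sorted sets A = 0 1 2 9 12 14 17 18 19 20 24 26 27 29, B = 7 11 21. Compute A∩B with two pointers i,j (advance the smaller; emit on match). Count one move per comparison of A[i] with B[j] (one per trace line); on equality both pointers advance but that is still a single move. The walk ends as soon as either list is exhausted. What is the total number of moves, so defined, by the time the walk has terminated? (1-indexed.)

13 moves

[i=1,j=1] 0<7 → i++
[i=2,j=1] 1<7 → i++
[i=3,j=1] 2<7 → i++
[i=4,j=1] 9>7 → j++
[i=4,j=2] 9<11 → i++
[i=5,j=2] 12>11 → j++
[i=5,j=3] 12<21 → i++
[i=6,j=3] 14<21 → i++
[i=7,j=3] 17<21 → i++
[i=8,j=3] 18<21 → i++
[i=9,j=3] 19<21 → i++
[i=10,j=3] 20<21 → i++
[i=11,j=3] 24>21 → j++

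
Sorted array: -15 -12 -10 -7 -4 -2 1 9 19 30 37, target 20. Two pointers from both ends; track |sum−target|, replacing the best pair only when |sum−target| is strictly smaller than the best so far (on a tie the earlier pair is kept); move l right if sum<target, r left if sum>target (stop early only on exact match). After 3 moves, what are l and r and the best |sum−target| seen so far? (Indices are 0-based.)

[0,10] -15+37=22 d=2 * → r--
[0,9] -15+30=15 d=5 → l++
[1,9] -12+30=18 d=2 → l++

l=2, r=9, best |Δ|=2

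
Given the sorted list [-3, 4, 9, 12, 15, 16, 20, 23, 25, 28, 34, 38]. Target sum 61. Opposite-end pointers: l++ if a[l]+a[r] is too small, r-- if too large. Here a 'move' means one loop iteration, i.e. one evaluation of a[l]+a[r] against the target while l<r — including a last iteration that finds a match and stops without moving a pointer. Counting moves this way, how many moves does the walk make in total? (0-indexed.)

8 moves

[0,11] -3+38=35 <61 → l++
[1,11] 4+38=42 <61 → l++
[2,11] 9+38=47 <61 → l++
[3,11] 12+38=50 <61 → l++
[4,11] 15+38=53 <61 → l++
[5,11] 16+38=54 <61 → l++
[6,11] 20+38=58 <61 → l++
[7,11] 23+38=61 → found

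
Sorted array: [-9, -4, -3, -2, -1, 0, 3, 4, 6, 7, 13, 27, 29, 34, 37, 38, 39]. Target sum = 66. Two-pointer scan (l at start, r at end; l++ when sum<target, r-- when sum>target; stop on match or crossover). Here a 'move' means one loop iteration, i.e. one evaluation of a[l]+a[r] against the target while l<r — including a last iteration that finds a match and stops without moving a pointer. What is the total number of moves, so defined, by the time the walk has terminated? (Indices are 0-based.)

12 moves

[0,16] -9+39=30 <66 → l++
[1,16] -4+39=35 <66 → l++
[2,16] -3+39=36 <66 → l++
[3,16] -2+39=37 <66 → l++
[4,16] -1+39=38 <66 → l++
[5,16] 0+39=39 <66 → l++
[6,16] 3+39=42 <66 → l++
[7,16] 4+39=43 <66 → l++
[8,16] 6+39=45 <66 → l++
[9,16] 7+39=46 <66 → l++
[10,16] 13+39=52 <66 → l++
[11,16] 27+39=66 → found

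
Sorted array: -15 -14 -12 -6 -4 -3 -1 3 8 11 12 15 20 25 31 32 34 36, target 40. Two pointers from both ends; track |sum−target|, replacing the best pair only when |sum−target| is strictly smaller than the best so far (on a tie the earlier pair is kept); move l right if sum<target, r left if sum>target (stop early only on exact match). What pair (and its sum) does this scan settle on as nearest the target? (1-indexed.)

pair (8, 32) with sum 40 (|Δ|=0)

l=1 r=18: -15+36=21 d=19 *, l++
l=2 r=18: -14+36=22 d=18 *, l++
l=3 r=18: -12+36=24 d=16 *, l++
l=4 r=18: -6+36=30 d=10 *, l++
l=5 r=18: -4+36=32 d=8 *, l++
l=6 r=18: -3+36=33 d=7 *, l++
l=7 r=18: -1+36=35 d=5 *, l++
l=8 r=18: 3+36=39 d=1 *, l++
l=9 r=18: 8+36=44 d=4, r--
l=9 r=17: 8+34=42 d=2, r--
l=9 r=16: 8+32=40 d=0 *, stop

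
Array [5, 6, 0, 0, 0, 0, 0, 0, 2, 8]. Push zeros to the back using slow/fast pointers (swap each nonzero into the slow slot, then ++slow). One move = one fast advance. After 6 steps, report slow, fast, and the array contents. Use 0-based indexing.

(s=0,f=0) a[fast]=5≠0 swap→a[0]=5 → slow++,fast++
(s=1,f=1) a[fast]=6≠0 swap→a[1]=6 → slow++,fast++
(s=2,f=2) a[fast]=0 → fast++
(s=2,f=3) a[fast]=0 → fast++
(s=2,f=4) a[fast]=0 → fast++
(s=2,f=5) a[fast]=0 → fast++

slow=2, fast=6, a=[5, 6, 0, 0, 0, 0, 0, 0, 2, 8]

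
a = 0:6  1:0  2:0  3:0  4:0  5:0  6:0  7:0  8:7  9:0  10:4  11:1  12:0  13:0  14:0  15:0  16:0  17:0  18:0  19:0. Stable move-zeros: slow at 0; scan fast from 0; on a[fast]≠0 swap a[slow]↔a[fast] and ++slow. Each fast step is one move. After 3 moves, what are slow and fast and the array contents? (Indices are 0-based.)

slow=0 fast=0: a[fast]=6≠0 swap→a[0]=6, slow++,fast++
slow=1 fast=1: a[fast]=0, fast++
slow=1 fast=2: a[fast]=0, fast++

slow=1, fast=3, a=[6, 0, 0, 0, 0, 0, 0, 0, 7, 0, 4, 1, 0, 0, 0, 0, 0, 0, 0, 0]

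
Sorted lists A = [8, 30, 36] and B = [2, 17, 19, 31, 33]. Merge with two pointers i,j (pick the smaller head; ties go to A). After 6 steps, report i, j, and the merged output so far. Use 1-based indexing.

i=3, j=5, merged so far=[2, 8, 17, 19, 30, 31]

[i=1,j=1] A[i]=8>B[j]=2 take 2 → j++
[i=1,j=2] A[i]=8<=B[j]=17 take 8 → i++
[i=2,j=2] A[i]=30>B[j]=17 take 17 → j++
[i=2,j=3] A[i]=30>B[j]=19 take 19 → j++
[i=2,j=4] A[i]=30<=B[j]=31 take 30 → i++
[i=3,j=4] A[i]=36>B[j]=31 take 31 → j++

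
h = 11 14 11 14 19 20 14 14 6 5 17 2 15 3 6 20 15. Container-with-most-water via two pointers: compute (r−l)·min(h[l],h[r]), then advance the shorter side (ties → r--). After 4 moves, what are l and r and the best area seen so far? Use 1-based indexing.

l=1 r=17: min(11,15)*16=176 best=176 *, l++
l=2 r=17: min(14,15)*15=210 best=210 *, l++
l=3 r=17: min(11,15)*14=154 best=210, l++
l=4 r=17: min(14,15)*13=182 best=210, l++

l=5, r=17, best area=210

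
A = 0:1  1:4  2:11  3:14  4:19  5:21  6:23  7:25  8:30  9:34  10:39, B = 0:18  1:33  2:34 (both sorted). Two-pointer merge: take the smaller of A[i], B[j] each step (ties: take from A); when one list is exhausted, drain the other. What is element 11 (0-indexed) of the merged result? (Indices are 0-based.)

i=0 j=0: A[i]=1<=B[j]=18 take 1, i++
i=1 j=0: A[i]=4<=B[j]=18 take 4, i++
i=2 j=0: A[i]=11<=B[j]=18 take 11, i++
i=3 j=0: A[i]=14<=B[j]=18 take 14, i++
i=4 j=0: A[i]=19>B[j]=18 take 18, j++
i=4 j=1: A[i]=19<=B[j]=33 take 19, i++
i=5 j=1: A[i]=21<=B[j]=33 take 21, i++
i=6 j=1: A[i]=23<=B[j]=33 take 23, i++
i=7 j=1: A[i]=25<=B[j]=33 take 25, i++
i=8 j=1: A[i]=30<=B[j]=33 take 30, i++
i=9 j=1: A[i]=34>B[j]=33 take 33, j++
i=9 j=2: A[i]=34<=B[j]=34 take 34, i++
i=10 j=2: A[i]=39>B[j]=34 take 34, j++
i=10 j=3: B done, take A[i]=39, i++

merged[11] = 34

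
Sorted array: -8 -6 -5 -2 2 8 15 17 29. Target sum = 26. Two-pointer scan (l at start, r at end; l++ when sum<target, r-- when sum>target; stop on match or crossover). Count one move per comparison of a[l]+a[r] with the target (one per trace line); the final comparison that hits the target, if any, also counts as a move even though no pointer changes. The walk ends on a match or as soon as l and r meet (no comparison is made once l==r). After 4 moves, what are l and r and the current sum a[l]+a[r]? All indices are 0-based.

l=3, r=7, sum=15

[0,8] -8+29=21 <26 → l++
[1,8] -6+29=23 <26 → l++
[2,8] -5+29=24 <26 → l++
[3,8] -2+29=27 >26 → r--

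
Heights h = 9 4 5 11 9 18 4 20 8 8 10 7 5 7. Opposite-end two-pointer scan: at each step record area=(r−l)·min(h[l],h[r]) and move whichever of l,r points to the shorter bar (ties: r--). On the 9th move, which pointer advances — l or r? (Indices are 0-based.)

[0,13] min(9,7)*13=91 best=91 * → r--
[0,12] min(9,5)*12=60 best=91 → r--
[0,11] min(9,7)*11=77 best=91 → r--
[0,10] min(9,10)*10=90 best=91 → l++
[1,10] min(4,10)*9=36 best=91 → l++
[2,10] min(5,10)*8=40 best=91 → l++
[3,10] min(11,10)*7=70 best=91 → r--
[3,9] min(11,8)*6=48 best=91 → r--
[3,8] min(11,8)*5=40 best=91 → r--

r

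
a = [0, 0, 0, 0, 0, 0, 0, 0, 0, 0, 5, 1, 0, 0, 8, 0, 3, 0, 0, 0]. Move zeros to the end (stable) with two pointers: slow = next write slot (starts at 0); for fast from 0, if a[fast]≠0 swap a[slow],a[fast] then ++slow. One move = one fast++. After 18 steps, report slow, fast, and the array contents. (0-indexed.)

slow=4, fast=18, a=[5, 1, 8, 3, 0, 0, 0, 0, 0, 0, 0, 0, 0, 0, 0, 0, 0, 0, 0, 0]

slow=0 fast=0: a[fast]=0, fast++
slow=0 fast=1: a[fast]=0, fast++
slow=0 fast=2: a[fast]=0, fast++
slow=0 fast=3: a[fast]=0, fast++
slow=0 fast=4: a[fast]=0, fast++
slow=0 fast=5: a[fast]=0, fast++
slow=0 fast=6: a[fast]=0, fast++
slow=0 fast=7: a[fast]=0, fast++
slow=0 fast=8: a[fast]=0, fast++
slow=0 fast=9: a[fast]=0, fast++
slow=0 fast=10: a[fast]=5≠0 swap→a[0]=5, slow++,fast++
slow=1 fast=11: a[fast]=1≠0 swap→a[1]=1, slow++,fast++
slow=2 fast=12: a[fast]=0, fast++
slow=2 fast=13: a[fast]=0, fast++
slow=2 fast=14: a[fast]=8≠0 swap→a[2]=8, slow++,fast++
slow=3 fast=15: a[fast]=0, fast++
slow=3 fast=16: a[fast]=3≠0 swap→a[3]=3, slow++,fast++
slow=4 fast=17: a[fast]=0, fast++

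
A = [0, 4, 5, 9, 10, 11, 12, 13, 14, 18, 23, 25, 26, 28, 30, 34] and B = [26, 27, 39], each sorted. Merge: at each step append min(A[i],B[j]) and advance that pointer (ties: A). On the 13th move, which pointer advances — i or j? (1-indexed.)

i

[i=1,j=1] A[i]=0<=B[j]=26 take 0 → i++
[i=2,j=1] A[i]=4<=B[j]=26 take 4 → i++
[i=3,j=1] A[i]=5<=B[j]=26 take 5 → i++
[i=4,j=1] A[i]=9<=B[j]=26 take 9 → i++
[i=5,j=1] A[i]=10<=B[j]=26 take 10 → i++
[i=6,j=1] A[i]=11<=B[j]=26 take 11 → i++
[i=7,j=1] A[i]=12<=B[j]=26 take 12 → i++
[i=8,j=1] A[i]=13<=B[j]=26 take 13 → i++
[i=9,j=1] A[i]=14<=B[j]=26 take 14 → i++
[i=10,j=1] A[i]=18<=B[j]=26 take 18 → i++
[i=11,j=1] A[i]=23<=B[j]=26 take 23 → i++
[i=12,j=1] A[i]=25<=B[j]=26 take 25 → i++
[i=13,j=1] A[i]=26<=B[j]=26 take 26 → i++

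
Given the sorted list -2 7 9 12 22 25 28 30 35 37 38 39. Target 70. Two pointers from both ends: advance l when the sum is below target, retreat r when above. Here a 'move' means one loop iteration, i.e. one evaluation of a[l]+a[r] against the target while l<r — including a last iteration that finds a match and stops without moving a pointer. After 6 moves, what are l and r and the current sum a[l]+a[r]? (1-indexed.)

[1,12] -2+39=37 <70 → l++
[2,12] 7+39=46 <70 → l++
[3,12] 9+39=48 <70 → l++
[4,12] 12+39=51 <70 → l++
[5,12] 22+39=61 <70 → l++
[6,12] 25+39=64 <70 → l++

l=7, r=12, sum=67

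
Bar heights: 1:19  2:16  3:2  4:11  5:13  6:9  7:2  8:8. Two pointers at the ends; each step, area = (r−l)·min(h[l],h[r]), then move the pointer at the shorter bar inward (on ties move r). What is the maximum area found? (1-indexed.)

max area = 56

l=1 r=8: min(19,8)*7=56 best=56 *, r--
l=1 r=7: min(19,2)*6=12 best=56, r--
l=1 r=6: min(19,9)*5=45 best=56, r--
l=1 r=5: min(19,13)*4=52 best=56, r--
l=1 r=4: min(19,11)*3=33 best=56, r--
l=1 r=3: min(19,2)*2=4 best=56, r--
l=1 r=2: min(19,16)*1=16 best=56, r--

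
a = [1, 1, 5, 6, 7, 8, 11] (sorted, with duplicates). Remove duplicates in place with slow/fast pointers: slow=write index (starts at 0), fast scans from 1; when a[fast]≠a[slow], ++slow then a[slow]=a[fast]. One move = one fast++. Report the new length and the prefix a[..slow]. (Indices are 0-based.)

length 6; prefix = [1, 5, 6, 7, 8, 11]

(s=0,f=1) a[fast]=1=a[slow] dup → fast++
(s=0,f=2) a[fast]=5≠a[slow]=1 write a[1]=5 → slow++,fast++
(s=1,f=3) a[fast]=6≠a[slow]=5 write a[2]=6 → slow++,fast++
(s=2,f=4) a[fast]=7≠a[slow]=6 write a[3]=7 → slow++,fast++
(s=3,f=5) a[fast]=8≠a[slow]=7 write a[4]=8 → slow++,fast++
(s=4,f=6) a[fast]=11≠a[slow]=8 write a[5]=11 → slow++,fast++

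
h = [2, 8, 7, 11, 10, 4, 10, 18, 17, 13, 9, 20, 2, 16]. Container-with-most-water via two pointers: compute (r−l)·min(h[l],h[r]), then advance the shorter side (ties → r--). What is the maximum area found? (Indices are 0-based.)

max area = 110

l=0 r=13: min(2,16)*13=26 best=26 *, l++
l=1 r=13: min(8,16)*12=96 best=96 *, l++
l=2 r=13: min(7,16)*11=77 best=96, l++
l=3 r=13: min(11,16)*10=110 best=110 *, l++
l=4 r=13: min(10,16)*9=90 best=110, l++
l=5 r=13: min(4,16)*8=32 best=110, l++
l=6 r=13: min(10,16)*7=70 best=110, l++
l=7 r=13: min(18,16)*6=96 best=110, r--
l=7 r=12: min(18,2)*5=10 best=110, r--
l=7 r=11: min(18,20)*4=72 best=110, l++
l=8 r=11: min(17,20)*3=51 best=110, l++
l=9 r=11: min(13,20)*2=26 best=110, l++
l=10 r=11: min(9,20)*1=9 best=110, l++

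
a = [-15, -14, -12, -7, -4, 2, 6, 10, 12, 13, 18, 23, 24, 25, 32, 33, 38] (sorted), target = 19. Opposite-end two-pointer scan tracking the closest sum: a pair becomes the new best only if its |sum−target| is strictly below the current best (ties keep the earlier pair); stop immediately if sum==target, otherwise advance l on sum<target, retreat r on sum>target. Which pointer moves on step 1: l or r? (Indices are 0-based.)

l=0 r=16: -15+38=23 d=4 *, r--

r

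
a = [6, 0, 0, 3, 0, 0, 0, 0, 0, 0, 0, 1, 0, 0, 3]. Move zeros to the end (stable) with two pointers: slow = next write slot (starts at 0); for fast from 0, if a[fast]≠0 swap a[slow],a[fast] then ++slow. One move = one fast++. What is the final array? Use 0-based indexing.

[6, 3, 1, 3, 0, 0, 0, 0, 0, 0, 0, 0, 0, 0, 0]

slow=0 fast=0: a[fast]=6≠0 swap→a[0]=6, slow++,fast++
slow=1 fast=1: a[fast]=0, fast++
slow=1 fast=2: a[fast]=0, fast++
slow=1 fast=3: a[fast]=3≠0 swap→a[1]=3, slow++,fast++
slow=2 fast=4: a[fast]=0, fast++
slow=2 fast=5: a[fast]=0, fast++
slow=2 fast=6: a[fast]=0, fast++
slow=2 fast=7: a[fast]=0, fast++
slow=2 fast=8: a[fast]=0, fast++
slow=2 fast=9: a[fast]=0, fast++
slow=2 fast=10: a[fast]=0, fast++
slow=2 fast=11: a[fast]=1≠0 swap→a[2]=1, slow++,fast++
slow=3 fast=12: a[fast]=0, fast++
slow=3 fast=13: a[fast]=0, fast++
slow=3 fast=14: a[fast]=3≠0 swap→a[3]=3, slow++,fast++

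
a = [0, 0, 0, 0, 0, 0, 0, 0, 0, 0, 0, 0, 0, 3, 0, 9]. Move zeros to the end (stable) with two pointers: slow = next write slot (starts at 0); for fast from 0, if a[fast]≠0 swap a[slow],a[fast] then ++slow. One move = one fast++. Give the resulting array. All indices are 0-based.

[3, 9, 0, 0, 0, 0, 0, 0, 0, 0, 0, 0, 0, 0, 0, 0]

(s=0,f=0) a[fast]=0 → fast++
(s=0,f=1) a[fast]=0 → fast++
(s=0,f=2) a[fast]=0 → fast++
(s=0,f=3) a[fast]=0 → fast++
(s=0,f=4) a[fast]=0 → fast++
(s=0,f=5) a[fast]=0 → fast++
(s=0,f=6) a[fast]=0 → fast++
(s=0,f=7) a[fast]=0 → fast++
(s=0,f=8) a[fast]=0 → fast++
(s=0,f=9) a[fast]=0 → fast++
(s=0,f=10) a[fast]=0 → fast++
(s=0,f=11) a[fast]=0 → fast++
(s=0,f=12) a[fast]=0 → fast++
(s=0,f=13) a[fast]=3≠0 swap→a[0]=3 → slow++,fast++
(s=1,f=14) a[fast]=0 → fast++
(s=1,f=15) a[fast]=9≠0 swap→a[1]=9 → slow++,fast++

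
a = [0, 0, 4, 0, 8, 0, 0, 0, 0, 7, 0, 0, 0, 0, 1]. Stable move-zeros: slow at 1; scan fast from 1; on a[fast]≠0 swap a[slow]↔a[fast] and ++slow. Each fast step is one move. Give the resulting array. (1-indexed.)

(s=1,f=1) a[fast]=0 → fast++
(s=1,f=2) a[fast]=0 → fast++
(s=1,f=3) a[fast]=4≠0 swap→a[1]=4 → slow++,fast++
(s=2,f=4) a[fast]=0 → fast++
(s=2,f=5) a[fast]=8≠0 swap→a[2]=8 → slow++,fast++
(s=3,f=6) a[fast]=0 → fast++
(s=3,f=7) a[fast]=0 → fast++
(s=3,f=8) a[fast]=0 → fast++
(s=3,f=9) a[fast]=0 → fast++
(s=3,f=10) a[fast]=7≠0 swap→a[3]=7 → slow++,fast++
(s=4,f=11) a[fast]=0 → fast++
(s=4,f=12) a[fast]=0 → fast++
(s=4,f=13) a[fast]=0 → fast++
(s=4,f=14) a[fast]=0 → fast++
(s=4,f=15) a[fast]=1≠0 swap→a[4]=1 → slow++,fast++

[4, 8, 7, 1, 0, 0, 0, 0, 0, 0, 0, 0, 0, 0, 0]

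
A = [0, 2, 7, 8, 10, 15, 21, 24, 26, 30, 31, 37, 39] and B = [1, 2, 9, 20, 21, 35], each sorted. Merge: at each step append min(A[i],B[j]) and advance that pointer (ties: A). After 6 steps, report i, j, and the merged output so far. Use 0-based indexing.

i=0 j=0: A[i]=0<=B[j]=1 take 0, i++
i=1 j=0: A[i]=2>B[j]=1 take 1, j++
i=1 j=1: A[i]=2<=B[j]=2 take 2, i++
i=2 j=1: A[i]=7>B[j]=2 take 2, j++
i=2 j=2: A[i]=7<=B[j]=9 take 7, i++
i=3 j=2: A[i]=8<=B[j]=9 take 8, i++

i=4, j=2, merged so far=[0, 1, 2, 2, 7, 8]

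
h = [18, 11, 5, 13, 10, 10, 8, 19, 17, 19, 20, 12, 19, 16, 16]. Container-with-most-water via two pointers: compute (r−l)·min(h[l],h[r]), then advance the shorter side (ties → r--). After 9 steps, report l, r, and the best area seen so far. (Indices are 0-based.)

l=7, r=12, best area=224

[0,14] min(18,16)*14=224 best=224 * → r--
[0,13] min(18,16)*13=208 best=224 → r--
[0,12] min(18,19)*12=216 best=224 → l++
[1,12] min(11,19)*11=121 best=224 → l++
[2,12] min(5,19)*10=50 best=224 → l++
[3,12] min(13,19)*9=117 best=224 → l++
[4,12] min(10,19)*8=80 best=224 → l++
[5,12] min(10,19)*7=70 best=224 → l++
[6,12] min(8,19)*6=48 best=224 → l++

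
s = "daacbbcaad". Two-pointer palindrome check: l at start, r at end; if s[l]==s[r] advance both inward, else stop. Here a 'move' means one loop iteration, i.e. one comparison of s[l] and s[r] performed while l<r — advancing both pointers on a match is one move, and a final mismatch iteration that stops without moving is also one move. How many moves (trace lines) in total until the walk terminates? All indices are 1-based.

5 moves

l=1 r=10: 'd'=='d', l++,r--
l=2 r=9: 'a'=='a', l++,r--
l=3 r=8: 'a'=='a', l++,r--
l=4 r=7: 'c'=='c', l++,r--
l=5 r=6: 'b'=='b', l++,r--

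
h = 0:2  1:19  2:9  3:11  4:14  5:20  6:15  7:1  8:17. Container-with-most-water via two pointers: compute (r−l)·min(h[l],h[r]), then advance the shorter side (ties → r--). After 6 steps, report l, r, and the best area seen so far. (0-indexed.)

[0,8] min(2,17)*8=16 best=16 * → l++
[1,8] min(19,17)*7=119 best=119 * → r--
[1,7] min(19,1)*6=6 best=119 → r--
[1,6] min(19,15)*5=75 best=119 → r--
[1,5] min(19,20)*4=76 best=119 → l++
[2,5] min(9,20)*3=27 best=119 → l++

l=3, r=5, best area=119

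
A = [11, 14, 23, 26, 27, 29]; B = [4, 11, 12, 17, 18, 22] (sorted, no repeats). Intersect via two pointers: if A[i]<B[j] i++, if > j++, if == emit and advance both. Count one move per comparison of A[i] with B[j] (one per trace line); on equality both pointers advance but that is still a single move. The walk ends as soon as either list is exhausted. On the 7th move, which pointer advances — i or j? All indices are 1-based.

[i=1,j=1] 11>4 → j++
[i=1,j=2] 11==11 emit → i++,j++
[i=2,j=3] 14>12 → j++
[i=2,j=4] 14<17 → i++
[i=3,j=4] 23>17 → j++
[i=3,j=5] 23>18 → j++
[i=3,j=6] 23>22 → j++

j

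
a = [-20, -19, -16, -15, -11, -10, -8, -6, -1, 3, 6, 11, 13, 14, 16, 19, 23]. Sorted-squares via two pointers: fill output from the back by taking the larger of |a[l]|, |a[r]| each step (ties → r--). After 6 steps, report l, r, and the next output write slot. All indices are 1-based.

[1,17] |-20|<=|23| out[17]=529 → r--
[1,16] |-20|>|19| out[16]=400 → l++
[2,16] |-19|<=|19| out[15]=361 → r--
[2,15] |-19|>|16| out[14]=361 → l++
[3,15] |-16|<=|16| out[13]=256 → r--
[3,14] |-16|>|14| out[12]=256 → l++

l=4, r=14, next write slot=11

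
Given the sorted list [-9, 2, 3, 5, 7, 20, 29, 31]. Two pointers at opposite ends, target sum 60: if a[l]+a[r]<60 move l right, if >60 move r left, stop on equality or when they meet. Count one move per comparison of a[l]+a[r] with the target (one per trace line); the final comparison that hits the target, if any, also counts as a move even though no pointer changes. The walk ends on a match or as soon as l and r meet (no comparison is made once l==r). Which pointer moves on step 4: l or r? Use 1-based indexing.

l

l=1 r=8: -9+31=22 <60, l++
l=2 r=8: 2+31=33 <60, l++
l=3 r=8: 3+31=34 <60, l++
l=4 r=8: 5+31=36 <60, l++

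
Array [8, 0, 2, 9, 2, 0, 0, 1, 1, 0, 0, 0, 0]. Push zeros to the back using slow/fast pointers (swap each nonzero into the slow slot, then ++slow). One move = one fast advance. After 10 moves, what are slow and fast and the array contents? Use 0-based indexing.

slow=0 fast=0: a[fast]=8≠0 swap→a[0]=8, slow++,fast++
slow=1 fast=1: a[fast]=0, fast++
slow=1 fast=2: a[fast]=2≠0 swap→a[1]=2, slow++,fast++
slow=2 fast=3: a[fast]=9≠0 swap→a[2]=9, slow++,fast++
slow=3 fast=4: a[fast]=2≠0 swap→a[3]=2, slow++,fast++
slow=4 fast=5: a[fast]=0, fast++
slow=4 fast=6: a[fast]=0, fast++
slow=4 fast=7: a[fast]=1≠0 swap→a[4]=1, slow++,fast++
slow=5 fast=8: a[fast]=1≠0 swap→a[5]=1, slow++,fast++
slow=6 fast=9: a[fast]=0, fast++

slow=6, fast=10, a=[8, 2, 9, 2, 1, 1, 0, 0, 0, 0, 0, 0, 0]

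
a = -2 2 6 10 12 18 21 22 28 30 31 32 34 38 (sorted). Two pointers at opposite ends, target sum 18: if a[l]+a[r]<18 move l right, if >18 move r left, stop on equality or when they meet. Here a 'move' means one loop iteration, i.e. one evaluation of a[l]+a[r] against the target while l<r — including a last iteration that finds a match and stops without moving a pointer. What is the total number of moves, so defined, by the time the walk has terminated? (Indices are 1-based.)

12 moves

[1,14] -2+38=36 >18 → r--
[1,13] -2+34=32 >18 → r--
[1,12] -2+32=30 >18 → r--
[1,11] -2+31=29 >18 → r--
[1,10] -2+30=28 >18 → r--
[1,9] -2+28=26 >18 → r--
[1,8] -2+22=20 >18 → r--
[1,7] -2+21=19 >18 → r--
[1,6] -2+18=16 <18 → l++
[2,6] 2+18=20 >18 → r--
[2,5] 2+12=14 <18 → l++
[3,5] 6+12=18 → found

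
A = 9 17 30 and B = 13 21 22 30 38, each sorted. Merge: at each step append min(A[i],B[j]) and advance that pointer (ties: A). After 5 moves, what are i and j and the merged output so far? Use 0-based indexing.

i=2, j=3, merged so far=[9, 13, 17, 21, 22]

[i=0,j=0] A[i]=9<=B[j]=13 take 9 → i++
[i=1,j=0] A[i]=17>B[j]=13 take 13 → j++
[i=1,j=1] A[i]=17<=B[j]=21 take 17 → i++
[i=2,j=1] A[i]=30>B[j]=21 take 21 → j++
[i=2,j=2] A[i]=30>B[j]=22 take 22 → j++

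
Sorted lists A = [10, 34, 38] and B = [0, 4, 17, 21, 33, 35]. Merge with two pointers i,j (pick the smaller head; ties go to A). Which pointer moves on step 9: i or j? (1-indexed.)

i

i=1 j=1: A[i]=10>B[j]=0 take 0, j++
i=1 j=2: A[i]=10>B[j]=4 take 4, j++
i=1 j=3: A[i]=10<=B[j]=17 take 10, i++
i=2 j=3: A[i]=34>B[j]=17 take 17, j++
i=2 j=4: A[i]=34>B[j]=21 take 21, j++
i=2 j=5: A[i]=34>B[j]=33 take 33, j++
i=2 j=6: A[i]=34<=B[j]=35 take 34, i++
i=3 j=6: A[i]=38>B[j]=35 take 35, j++
i=3 j=7: B done, take A[i]=38, i++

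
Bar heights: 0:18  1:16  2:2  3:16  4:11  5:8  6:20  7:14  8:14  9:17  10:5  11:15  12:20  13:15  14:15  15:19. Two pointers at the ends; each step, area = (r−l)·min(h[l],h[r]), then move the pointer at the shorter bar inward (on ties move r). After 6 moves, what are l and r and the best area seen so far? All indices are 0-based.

l=6, r=15, best area=270

l=0 r=15: min(18,19)*15=270 best=270 *, l++
l=1 r=15: min(16,19)*14=224 best=270, l++
l=2 r=15: min(2,19)*13=26 best=270, l++
l=3 r=15: min(16,19)*12=192 best=270, l++
l=4 r=15: min(11,19)*11=121 best=270, l++
l=5 r=15: min(8,19)*10=80 best=270, l++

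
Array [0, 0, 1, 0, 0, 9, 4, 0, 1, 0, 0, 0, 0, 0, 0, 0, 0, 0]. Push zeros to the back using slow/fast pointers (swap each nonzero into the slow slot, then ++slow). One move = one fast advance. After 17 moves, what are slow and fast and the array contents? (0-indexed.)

slow=0 fast=0: a[fast]=0, fast++
slow=0 fast=1: a[fast]=0, fast++
slow=0 fast=2: a[fast]=1≠0 swap→a[0]=1, slow++,fast++
slow=1 fast=3: a[fast]=0, fast++
slow=1 fast=4: a[fast]=0, fast++
slow=1 fast=5: a[fast]=9≠0 swap→a[1]=9, slow++,fast++
slow=2 fast=6: a[fast]=4≠0 swap→a[2]=4, slow++,fast++
slow=3 fast=7: a[fast]=0, fast++
slow=3 fast=8: a[fast]=1≠0 swap→a[3]=1, slow++,fast++
slow=4 fast=9: a[fast]=0, fast++
slow=4 fast=10: a[fast]=0, fast++
slow=4 fast=11: a[fast]=0, fast++
slow=4 fast=12: a[fast]=0, fast++
slow=4 fast=13: a[fast]=0, fast++
slow=4 fast=14: a[fast]=0, fast++
slow=4 fast=15: a[fast]=0, fast++
slow=4 fast=16: a[fast]=0, fast++

slow=4, fast=17, a=[1, 9, 4, 1, 0, 0, 0, 0, 0, 0, 0, 0, 0, 0, 0, 0, 0, 0]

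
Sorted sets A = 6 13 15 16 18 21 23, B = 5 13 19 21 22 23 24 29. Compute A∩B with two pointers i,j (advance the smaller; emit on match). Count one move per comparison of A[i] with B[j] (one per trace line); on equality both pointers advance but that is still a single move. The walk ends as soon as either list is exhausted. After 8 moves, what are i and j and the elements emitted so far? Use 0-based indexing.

[i=0,j=0] 6>5 → j++
[i=0,j=1] 6<13 → i++
[i=1,j=1] 13==13 emit → i++,j++
[i=2,j=2] 15<19 → i++
[i=3,j=2] 16<19 → i++
[i=4,j=2] 18<19 → i++
[i=5,j=2] 21>19 → j++
[i=5,j=3] 21==21 emit → i++,j++

i=6, j=4, emitted=[13, 21]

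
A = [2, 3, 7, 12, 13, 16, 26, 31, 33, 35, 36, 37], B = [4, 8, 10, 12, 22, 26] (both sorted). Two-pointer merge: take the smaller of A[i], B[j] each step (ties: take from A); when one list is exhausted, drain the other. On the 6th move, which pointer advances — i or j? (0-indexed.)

[i=0,j=0] A[i]=2<=B[j]=4 take 2 → i++
[i=1,j=0] A[i]=3<=B[j]=4 take 3 → i++
[i=2,j=0] A[i]=7>B[j]=4 take 4 → j++
[i=2,j=1] A[i]=7<=B[j]=8 take 7 → i++
[i=3,j=1] A[i]=12>B[j]=8 take 8 → j++
[i=3,j=2] A[i]=12>B[j]=10 take 10 → j++

j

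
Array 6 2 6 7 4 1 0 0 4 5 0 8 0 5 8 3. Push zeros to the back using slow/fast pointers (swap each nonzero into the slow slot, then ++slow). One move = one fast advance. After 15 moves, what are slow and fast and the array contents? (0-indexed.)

slow=11, fast=15, a=[6, 2, 6, 7, 4, 1, 4, 5, 8, 5, 8, 0, 0, 0, 0, 3]

slow=0 fast=0: a[fast]=6≠0 swap→a[0]=6, slow++,fast++
slow=1 fast=1: a[fast]=2≠0 swap→a[1]=2, slow++,fast++
slow=2 fast=2: a[fast]=6≠0 swap→a[2]=6, slow++,fast++
slow=3 fast=3: a[fast]=7≠0 swap→a[3]=7, slow++,fast++
slow=4 fast=4: a[fast]=4≠0 swap→a[4]=4, slow++,fast++
slow=5 fast=5: a[fast]=1≠0 swap→a[5]=1, slow++,fast++
slow=6 fast=6: a[fast]=0, fast++
slow=6 fast=7: a[fast]=0, fast++
slow=6 fast=8: a[fast]=4≠0 swap→a[6]=4, slow++,fast++
slow=7 fast=9: a[fast]=5≠0 swap→a[7]=5, slow++,fast++
slow=8 fast=10: a[fast]=0, fast++
slow=8 fast=11: a[fast]=8≠0 swap→a[8]=8, slow++,fast++
slow=9 fast=12: a[fast]=0, fast++
slow=9 fast=13: a[fast]=5≠0 swap→a[9]=5, slow++,fast++
slow=10 fast=14: a[fast]=8≠0 swap→a[10]=8, slow++,fast++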